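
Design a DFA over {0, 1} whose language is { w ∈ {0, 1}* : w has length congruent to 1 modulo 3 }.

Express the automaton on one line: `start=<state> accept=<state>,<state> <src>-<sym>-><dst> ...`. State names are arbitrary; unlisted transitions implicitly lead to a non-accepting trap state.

Count input length modulo 3: every symbol advances one step around the cycle q0 → q1 → q2 → q0. Accept at q1.
With 3 states:
        0   1  
>  q0   q1  q1 
 * q1   q2  q2 
   q2   q0  q0 
(> = start, * = accepting)

start=q0 accept=q1 q0-0->q1 q0-1->q1 q1-0->q2 q1-1->q2 q2-0->q0 q2-1->q0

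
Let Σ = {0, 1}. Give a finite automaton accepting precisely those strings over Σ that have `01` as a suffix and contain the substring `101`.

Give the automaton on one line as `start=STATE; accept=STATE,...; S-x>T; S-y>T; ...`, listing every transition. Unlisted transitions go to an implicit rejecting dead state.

start=q0; accept=q3; q0-0>q0; q0-1>q1; q1-0>q2; q1-1>q1; q2-0>q0; q2-1>q3; q3-0>q4; q3-1>q5; q4-0>q4; q4-1>q3; q5-0>q4; q5-1>q5

Handle the two conditions separately and then intersect. The first has 3 states tracking how much of the suffix `01` has currently been matched; the second has 4 states tracking whether and how much of `101` has been seen. A product state is a pair (one from each), accepting exactly when both do. Minimizing collapses redundant product states.
        0   1  
>  q0   q0  q1 
   q1   q2  q1 
   q2   q0  q3 
 * q3   q4  q5 
   q4   q4  q3 
   q5   q4  q5 
(> = start, * = accepting)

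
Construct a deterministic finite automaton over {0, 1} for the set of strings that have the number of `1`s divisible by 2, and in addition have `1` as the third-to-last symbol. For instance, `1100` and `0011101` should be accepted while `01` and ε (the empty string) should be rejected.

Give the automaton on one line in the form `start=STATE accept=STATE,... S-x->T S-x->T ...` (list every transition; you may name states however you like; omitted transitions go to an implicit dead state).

Handle the two conditions separately and then intersect. One (2 states) tracks the count of `1`s modulo 2; the other (15 states) tracks the last 3 symbols read. Each combined state is a pair, one component from each; accept when both components accept.
A 23-state machine:
          0    1  
>  S0     S1   S2 
   S1     S3   S4 
   S2     S5   S6 
   S3     S7   S8 
   S4     S9  S10 
   S5    S11  S12 
   S6    S13  S14 
   S7     S7   S8 
   S8     S9  S10 
   S9    S11  S12 
   S10   S13  S14 
   S11   S15  S16 
 * S12   S17  S18 
 * S13   S19  S20 
   S14   S21  S22 
   S15   S15  S16 
   S16   S17  S18 
   S17   S19  S20 
   S18   S21  S22 
 * S19    S7   S8 
   S20    S9  S10 
   S21   S11  S12 
 * S22   S13  S14 
(> = start, * = accepting)

start=S0 accept=S12,S13,S19,S22 S0-0->S1 S0-1->S2 S1-0->S3 S1-1->S4 S2-0->S5 S2-1->S6 S3-0->S7 S3-1->S8 S4-0->S9 S4-1->S10 S5-0->S11 S5-1->S12 S6-0->S13 S6-1->S14 S7-0->S7 S7-1->S8 S8-0->S9 S8-1->S10 S9-0->S11 S9-1->S12 S10-0->S13 S10-1->S14 S11-0->S15 S11-1->S16 S12-0->S17 S12-1->S18 S13-0->S19 S13-1->S20 S14-0->S21 S14-1->S22 S15-0->S15 S15-1->S16 S16-0->S17 S16-1->S18 S17-0->S19 S17-1->S20 S18-0->S21 S18-1->S22 S19-0->S7 S19-1->S8 S20-0->S9 S20-1->S10 S21-0->S11 S21-1->S12 S22-0->S13 S22-1->S14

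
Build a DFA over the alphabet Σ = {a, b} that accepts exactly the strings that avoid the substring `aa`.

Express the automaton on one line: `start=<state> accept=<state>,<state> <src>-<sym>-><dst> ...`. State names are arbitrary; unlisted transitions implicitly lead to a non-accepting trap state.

This is the complement of 'contains `aa`'. Use the same substring-matching states — q0 through q2 holding how much of `aa` has just been matched — but flip the accepting set: everything except the trap q2 accepts.
A 3-state machine:
        a   b  
>* q0   q1  q0 
 * q1   q2  q0 
   q2   q2  q2 
(> = start, * = accepting)

start=q0 accept=q0,q1 q0-a->q1 q0-b->q0 q1-a->q2 q1-b->q0 q2-a->q2 q2-b->q2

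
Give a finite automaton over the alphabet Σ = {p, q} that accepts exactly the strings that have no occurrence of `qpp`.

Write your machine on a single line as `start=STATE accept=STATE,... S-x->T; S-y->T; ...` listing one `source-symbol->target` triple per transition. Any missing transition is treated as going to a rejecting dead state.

start=A; accept=A,B,C; A-p->A; A-q->B; B-p->C; B-q->B; C-p->D; C-q->B; D-p->D; D-q->D

This is the complement of 'contains `qpp`'. Use the same substring-matching states — A through D holding how much of `qpp` has just been matched — but flip the accepting set: everything except the trap D accepts.
A 4-state machine:
       p  q 
>* A   A  B 
 * B   C  B 
 * C   D  B 
   D   D  D 
(> = start, * = accepting)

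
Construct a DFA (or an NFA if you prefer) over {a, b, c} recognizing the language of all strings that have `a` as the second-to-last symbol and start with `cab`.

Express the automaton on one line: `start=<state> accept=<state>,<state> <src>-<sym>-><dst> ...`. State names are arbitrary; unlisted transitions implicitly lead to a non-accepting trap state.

Handle the two conditions separately and then intersect. One (13 states) tracks the last 2 symbols read; the other (5 states) tracks whether the input so far still matches the prefix `cab`. Each combined state is a pair, one component from each; accept when both components accept. Equivalent product states are then merged.
        a   b   c  
>  S0   S1  S1  S2 
   S1   S1  S1  S1 
   S2   S3  S1  S1 
   S3   S1  S4  S1 
 * S4   S5  S6  S6 
   S5   S7  S4  S4 
   S6   S5  S6  S6 
 * S7   S7  S4  S4 
(> = start, * = accepting)

start=S0 accept=S4,S7 S0-a->S1 S0-b->S1 S0-c->S2 S1-a->S1 S1-b->S1 S1-c->S1 S2-a->S3 S2-b->S1 S2-c->S1 S3-a->S1 S3-b->S4 S3-c->S1 S4-a->S5 S4-b->S6 S4-c->S6 S5-a->S7 S5-b->S4 S5-c->S4 S6-a->S5 S6-b->S6 S6-c->S6 S7-a->S7 S7-b->S4 S7-c->S4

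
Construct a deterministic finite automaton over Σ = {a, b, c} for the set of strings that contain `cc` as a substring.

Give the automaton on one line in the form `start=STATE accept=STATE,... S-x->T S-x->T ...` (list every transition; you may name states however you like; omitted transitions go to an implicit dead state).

Track how much of `cc` has been matched so far: state q0 is no progress, q2 is the absorbing accept state reached once `cc` has occurred. Intermediate states record partial matches; on a mismatch, fall back to the longest reusable overlap.
3 states suffice.
        a   b   c  
>  q0   q0  q0  q1 
   q1   q0  q0  q2 
 * q2   q2  q2  q2 
(> = start, * = accepting)

start=q0 accept=q2 q0-a->q0 q0-b->q0 q0-c->q1 q1-a->q0 q1-b->q0 q1-c->q2 q2-a->q2 q2-b->q2 q2-c->q2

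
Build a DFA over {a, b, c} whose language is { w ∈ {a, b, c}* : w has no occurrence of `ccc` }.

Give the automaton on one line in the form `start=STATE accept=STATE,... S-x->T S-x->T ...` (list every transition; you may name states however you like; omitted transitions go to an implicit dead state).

start=q0 accept=q0,q1,q2 q0-a->q0 q0-b->q0 q0-c->q1 q1-a->q0 q1-b->q0 q1-c->q2 q2-a->q0 q2-b->q0 q2-c->q3 q3-a->q3 q3-b->q3 q3-c->q3

This is the complement of 'contains `ccc`'. Use the same substring-matching states — q0 through q3 holding how much of `ccc` has just been matched — but flip the accepting set: everything except the trap q3 accepts.
        a   b   c  
>* q0   q0  q0  q1 
 * q1   q0  q0  q2 
 * q2   q0  q0  q3 
   q3   q3  q3  q3 
(> = start, * = accepting)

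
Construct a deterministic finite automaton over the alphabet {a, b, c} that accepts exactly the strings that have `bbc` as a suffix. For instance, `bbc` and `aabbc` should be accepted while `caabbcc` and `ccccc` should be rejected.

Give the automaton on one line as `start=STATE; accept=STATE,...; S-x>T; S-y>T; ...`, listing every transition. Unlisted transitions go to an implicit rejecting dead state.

Let each state record the length of the longest suffix of the input read so far that is also a prefix of `bbc`. s1 means the last symbol is `b`; s2 means the last 2 symbols are `bb`; s3 means the last 3 symbols are `bbc`. Accept only at s3, where the string currently ends in `bbc`.
A 4-state machine:
        a   b   c  
>  s0   s0  s1  s0 
   s1   s0  s2  s0 
   s2   s0  s2  s3 
 * s3   s0  s1  s0 
(> = start, * = accepting)

start=s0; accept=s3; s0-a>s0; s0-b>s1; s0-c>s0; s1-a>s0; s1-b>s2; s1-c>s0; s2-a>s0; s2-b>s2; s2-c>s3; s3-a>s0; s3-b>s1; s3-c>s0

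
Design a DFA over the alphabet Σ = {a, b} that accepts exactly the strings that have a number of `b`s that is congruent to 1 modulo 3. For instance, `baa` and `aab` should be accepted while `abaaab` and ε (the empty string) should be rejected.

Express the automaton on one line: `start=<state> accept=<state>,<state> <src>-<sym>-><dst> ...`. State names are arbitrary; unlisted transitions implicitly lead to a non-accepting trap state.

start=s0 accept=s1 s0-a->s0 s0-b->s1 s1-a->s1 s1-b->s2 s2-a->s2 s2-b->s0

Keep the running count of `b`s modulo 3: each `b` advances along the cycle s0 → s1 → s2 → s0 while other symbols loop. Accept at s1.
A 3-state machine:
        a   b  
>  s0   s0  s1 
 * s1   s1  s2 
   s2   s2  s0 
(> = start, * = accepting)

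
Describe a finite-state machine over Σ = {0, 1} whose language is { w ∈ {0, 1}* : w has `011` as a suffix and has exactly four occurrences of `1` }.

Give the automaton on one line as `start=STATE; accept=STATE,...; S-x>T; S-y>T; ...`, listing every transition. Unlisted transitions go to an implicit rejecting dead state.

Build one automaton per condition and run them in lockstep. One (4 states) tracks how much of the suffix `011` has currently been matched; the other (6 states) tracks the count of `1`s, saturating at 5. Each combined state is a pair, one component from each; accept when both components accept. Minimizing collapses redundant product states.
        0   1  
>  s0   s0  s1 
   s1   s1  s2 
   s2   s3  s4 
   s3   s3  s5 
   s4   s4  s4 
   s5   s4  s6 
 * s6   s4  s4 
(> = start, * = accepting)

start=s0; accept=s6; s0-0>s0; s0-1>s1; s1-0>s1; s1-1>s2; s2-0>s3; s2-1>s4; s3-0>s3; s3-1>s5; s4-0>s4; s4-1>s4; s5-0>s4; s5-1>s6; s6-0>s4; s6-1>s4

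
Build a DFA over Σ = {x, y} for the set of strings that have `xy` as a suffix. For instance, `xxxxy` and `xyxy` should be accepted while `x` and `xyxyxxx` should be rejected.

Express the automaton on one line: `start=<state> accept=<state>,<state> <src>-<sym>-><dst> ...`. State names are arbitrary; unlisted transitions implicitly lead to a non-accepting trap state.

start=A accept=C A-x->B A-y->A B-x->B B-y->C C-x->B C-y->A

Let each state record the length of the longest suffix of the input read so far that is also a prefix of `xy`. B means the last symbol is `x`; C means the last 2 symbols are `xy`. Accept only at C, where the string currently ends in `xy`.
       x  y 
>  A   B  A 
   B   B  C 
 * C   B  A 
(> = start, * = accepting)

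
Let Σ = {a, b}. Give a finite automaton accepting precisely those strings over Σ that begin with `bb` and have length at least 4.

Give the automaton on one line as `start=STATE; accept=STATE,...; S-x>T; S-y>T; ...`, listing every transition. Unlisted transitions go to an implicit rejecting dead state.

start=q0; accept=q8,q10; q0-a>q1; q0-b>q2; q1-a>q3; q1-b>q3; q2-a>q3; q2-b>q4; q3-a>q5; q3-b>q5; q4-a>q6; q4-b>q6; q5-a>q7; q5-b>q7; q6-a>q8; q6-b>q8; q7-a>q9; q7-b>q9; q8-a>q10; q8-b>q10; q9-a>q9; q9-b>q9; q10-a>q10; q10-b>q10

Build one automaton per condition and run them in lockstep. The first has 4 states tracking whether the input so far still matches the prefix `bb`; the second has 6 states tracking the input length, saturating at 5. A product state is a pair (one from each), accepting exactly when both do.
          a    b  
>  q0     q1   q2 
   q1     q3   q3 
   q2     q3   q4 
   q3     q5   q5 
   q4     q6   q6 
   q5     q7   q7 
   q6     q8   q8 
   q7     q9   q9 
 * q8    q10  q10 
   q9     q9   q9 
 * q10   q10  q10 
(> = start, * = accepting)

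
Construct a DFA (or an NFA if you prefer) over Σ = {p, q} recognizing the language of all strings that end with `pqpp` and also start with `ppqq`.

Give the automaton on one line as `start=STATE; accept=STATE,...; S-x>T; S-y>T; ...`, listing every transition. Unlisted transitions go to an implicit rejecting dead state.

start=s0; accept=s13; s0-p>s1; s0-q>s2; s1-p>s3; s1-q>s4; s2-p>s5; s2-q>s2; s3-p>s5; s3-q>s6; s4-p>s7; s4-q>s2; s5-p>s5; s5-q>s4; s6-p>s7; s6-q>s8; s7-p>s9; s7-q>s4; s8-p>s10; s8-q>s8; s9-p>s5; s9-q>s4; s10-p>s10; s10-q>s11; s11-p>s12; s11-q>s8; s12-p>s13; s12-q>s11; s13-p>s10; s13-q>s11

Handle the two conditions separately and then intersect. One (5 states) tracks how much of the suffix `pqpp` has currently been matched; the other (6 states) tracks whether the input so far still matches the prefix `ppqq`. Each combined state is a pair, one component from each; accept when both components accept.
          p    q  
>  s0     s1   s2 
   s1     s3   s4 
   s2     s5   s2 
   s3     s5   s6 
   s4     s7   s2 
   s5     s5   s4 
   s6     s7   s8 
   s7     s9   s4 
   s8    s10   s8 
   s9     s5   s4 
   s10   s10  s11 
   s11   s12   s8 
   s12   s13  s11 
 * s13   s10  s11 
(> = start, * = accepting)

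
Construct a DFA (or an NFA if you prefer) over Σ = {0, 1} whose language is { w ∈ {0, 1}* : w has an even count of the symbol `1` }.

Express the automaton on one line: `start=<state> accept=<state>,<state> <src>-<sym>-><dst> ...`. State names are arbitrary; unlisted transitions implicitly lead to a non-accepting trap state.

start=A accept=A A-0->A A-1->B B-0->B B-1->A

Keep the running count of `1`s modulo 2: each `1` advances along the cycle A → B → A while other symbols loop. Accept at A.
A 2-state machine:
       0  1 
>* A   A  B 
   B   B  A 
(> = start, * = accepting)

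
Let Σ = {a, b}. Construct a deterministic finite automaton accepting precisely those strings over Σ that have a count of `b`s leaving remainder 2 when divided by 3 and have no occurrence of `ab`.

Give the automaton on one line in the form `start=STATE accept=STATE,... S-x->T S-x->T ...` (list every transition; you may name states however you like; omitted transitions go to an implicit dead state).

Build one automaton per condition and run them in lockstep. One (3 states) tracks the count of `b`s modulo 3; the other (3 states) tracks partial matches of the forbidden pattern `ab`. Each combined state is a pair, one component from each; accept when both components accept. Minimizing collapses redundant product states.
A 5-state machine:
        a   b  
>  q0   q1  q2 
   q1   q1  q1 
   q2   q1  q3 
 * q3   q4  q0 
 * q4   q4  q1 
(> = start, * = accepting)

start=q0 accept=q3,q4 q0-a->q1 q0-b->q2 q1-a->q1 q1-b->q1 q2-a->q1 q2-b->q3 q3-a->q4 q3-b->q0 q4-a->q4 q4-b->q1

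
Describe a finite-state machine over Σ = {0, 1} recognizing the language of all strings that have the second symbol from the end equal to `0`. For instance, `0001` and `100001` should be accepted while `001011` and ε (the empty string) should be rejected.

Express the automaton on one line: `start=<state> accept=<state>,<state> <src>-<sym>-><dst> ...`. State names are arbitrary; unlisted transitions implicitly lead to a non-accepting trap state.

start=s0 accept=s3,s4 s0-0->s1 s0-1->s2 s1-0->s3 s1-1->s4 s2-0->s5 s2-1->s6 s3-0->s3 s3-1->s4 s4-0->s5 s4-1->s6 s5-0->s3 s5-1->s4 s6-0->s5 s6-1->s6

Because acceptance depends on a position counted from the end, the machine has to buffer the most recent 2 symbols. Make each state the string of the last up-to-2 symbols read; on input `x` shift the window left and append `x`. Accept when the buffered window has length 2 and begins with `0`.
A 7-state machine:
        0   1  
>  s0   s1  s2 
   s1   s3  s4 
   s2   s5  s6 
 * s3   s3  s4 
 * s4   s5  s6 
   s5   s3  s4 
   s6   s5  s6 
(> = start, * = accepting)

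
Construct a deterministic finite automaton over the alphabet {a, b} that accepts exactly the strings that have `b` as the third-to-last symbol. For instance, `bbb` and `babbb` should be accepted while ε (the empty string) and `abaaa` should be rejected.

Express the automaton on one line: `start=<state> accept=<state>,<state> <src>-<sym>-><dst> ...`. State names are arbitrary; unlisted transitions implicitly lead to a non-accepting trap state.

A DFA must remember the last 3 symbols (since which symbol is third-to-last isn't known until the input ends). Use one state per possible window of the last ≤3 symbols; accept from those whose window starts with `b`.
15 states suffice.
          a    b  
>  s0     s1   s2 
   s1     s3   s4 
   s2     s5   s6 
   s3     s7   s8 
   s4     s9  s10 
   s5    s11  s12 
   s6    s13  s14 
   s7     s7   s8 
   s8     s9  s10 
   s9    s11  s12 
   s10   s13  s14 
 * s11    s7   s8 
 * s12    s9  s10 
 * s13   s11  s12 
 * s14   s13  s14 
(> = start, * = accepting)

start=s0 accept=s11,s12,s13,s14 s0-a->s1 s0-b->s2 s1-a->s3 s1-b->s4 s2-a->s5 s2-b->s6 s3-a->s7 s3-b->s8 s4-a->s9 s4-b->s10 s5-a->s11 s5-b->s12 s6-a->s13 s6-b->s14 s7-a->s7 s7-b->s8 s8-a->s9 s8-b->s10 s9-a->s11 s9-b->s12 s10-a->s13 s10-b->s14 s11-a->s7 s11-b->s8 s12-a->s9 s12-b->s10 s13-a->s11 s13-b->s12 s14-a->s13 s14-b->s14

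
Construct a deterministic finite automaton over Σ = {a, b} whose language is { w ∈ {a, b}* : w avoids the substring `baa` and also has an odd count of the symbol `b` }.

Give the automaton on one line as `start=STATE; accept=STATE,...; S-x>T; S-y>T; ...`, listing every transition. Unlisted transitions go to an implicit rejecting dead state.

Build one automaton per condition and run them in lockstep. The first has 4 states tracking partial matches of the forbidden pattern `baa`; the second has 2 states tracking the count of `b`s modulo 2. A product state is a pair (one from each), accepting exactly when both do.
With 7 states:
        a   b  
>  q0   q0  q1 
 * q1   q2  q3 
 * q2   q4  q3 
   q3   q5  q1 
   q4   q4  q6 
   q5   q6  q1 
   q6   q6  q4 
(> = start, * = accepting)

start=q0; accept=q1,q2; q0-a>q0; q0-b>q1; q1-a>q2; q1-b>q3; q2-a>q4; q2-b>q3; q3-a>q5; q3-b>q1; q4-a>q4; q4-b>q6; q5-a>q6; q5-b>q1; q6-a>q6; q6-b>q4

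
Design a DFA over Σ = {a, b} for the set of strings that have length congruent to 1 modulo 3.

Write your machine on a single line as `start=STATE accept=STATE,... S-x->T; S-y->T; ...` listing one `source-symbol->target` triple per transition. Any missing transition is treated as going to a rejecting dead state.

Count input length modulo 3: every symbol advances one step around the cycle S0 → S1 → S2 → S0. Accept at S1.
        a   b  
>  S0   S1  S1 
 * S1   S2  S2 
   S2   S0  S0 
(> = start, * = accepting)

start=S0; accept=S1; S0-a->S1; S0-b->S1; S1-a->S2; S1-b->S2; S2-a->S0; S2-b->S0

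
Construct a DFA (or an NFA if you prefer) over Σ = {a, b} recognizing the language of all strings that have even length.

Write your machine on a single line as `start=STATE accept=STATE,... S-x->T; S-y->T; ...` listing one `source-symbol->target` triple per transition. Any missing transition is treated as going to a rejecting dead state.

start=q0; accept=q0; q0-a->q1; q0-b->q1; q1-a->q0; q1-b->q0

Count input length modulo 2: every symbol advances one step around the cycle q0 → q1 → q0. Accept at q0.
2 states suffice.
        a   b  
>* q0   q1  q1 
   q1   q0  q0 
(> = start, * = accepting)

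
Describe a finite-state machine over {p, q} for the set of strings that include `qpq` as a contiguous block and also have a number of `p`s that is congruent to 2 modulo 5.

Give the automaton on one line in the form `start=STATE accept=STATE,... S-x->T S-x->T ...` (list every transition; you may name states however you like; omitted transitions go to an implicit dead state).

start=A accept=N A-p->B A-q->C B-p->D B-q->E C-p->F C-q->C D-p->G D-q->H E-p->I E-q->E F-p->D F-q->J G-p->K G-q->L H-p->M H-q->H I-p->G I-q->N J-p->N J-q->J K-p->A K-q->O L-p->P L-q->L M-p->K M-q->Q N-p->Q N-q->N O-p->R O-q->O P-p->A P-q->S Q-p->S Q-q->Q R-p->B R-q->T S-p->T S-q->S T-p->J T-q->T

Build one automaton per condition and run them in lockstep. The first has 4 states tracking whether and how much of `qpq` has been seen; the second has 5 states tracking the count of `p`s modulo 5. A product state is a pair (one from each), accepting exactly when both do.
A 20-state machine:
       p  q 
>  A   B  C 
   B   D  E 
   C   F  C 
   D   G  H 
   E   I  E 
   F   D  J 
   G   K  L 
   H   M  H 
   I   G  N 
   J   N  J 
   K   A  O 
   L   P  L 
   M   K  Q 
 * N   Q  N 
   O   R  O 
   P   A  S 
   Q   S  Q 
   R   B  T 
   S   T  S 
   T   J  T 
(> = start, * = accepting)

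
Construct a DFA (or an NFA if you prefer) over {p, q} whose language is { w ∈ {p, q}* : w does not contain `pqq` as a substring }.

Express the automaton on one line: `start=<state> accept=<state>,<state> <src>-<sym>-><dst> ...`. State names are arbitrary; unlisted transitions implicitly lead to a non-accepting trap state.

start=A accept=A,B,C A-p->B A-q->A B-p->B B-q->C C-p->B C-q->D D-p->D D-q->D

This is the complement of 'contains `pqq`'. Use the same substring-matching states — A through D holding how much of `pqq` has just been matched — but flip the accepting set: everything except the trap D accepts.
       p  q 
>* A   B  A 
 * B   B  C 
 * C   B  D 
   D   D  D 
(> = start, * = accepting)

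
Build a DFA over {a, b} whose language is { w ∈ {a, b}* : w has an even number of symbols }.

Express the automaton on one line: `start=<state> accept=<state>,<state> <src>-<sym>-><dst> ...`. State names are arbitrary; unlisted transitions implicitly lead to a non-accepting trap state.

start=s0 accept=s0 s0-a->s1 s0-b->s1 s1-a->s0 s1-b->s0

Count input length modulo 2: every symbol advances one step around the cycle s0 → s1 → s0. Accept at s0.
2 states suffice.
        a   b  
>* s0   s1  s1 
   s1   s0  s0 
(> = start, * = accepting)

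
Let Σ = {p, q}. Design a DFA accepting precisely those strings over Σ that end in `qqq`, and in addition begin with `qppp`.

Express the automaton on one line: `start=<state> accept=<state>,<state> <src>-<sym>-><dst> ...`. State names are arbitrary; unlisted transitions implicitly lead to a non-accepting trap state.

start=s0 accept=s8 s0-p->s1 s0-q->s2 s1-p->s1 s1-q->s1 s2-p->s3 s2-q->s1 s3-p->s4 s3-q->s1 s4-p->s5 s4-q->s1 s5-p->s5 s5-q->s6 s6-p->s5 s6-q->s7 s7-p->s5 s7-q->s8 s8-p->s5 s8-q->s8

Build one automaton per condition and run them in lockstep. The first has 4 states tracking how much of the suffix `qqq` has currently been matched; the second has 6 states tracking whether the input so far still matches the prefix `qppp`. A product state is a pair (one from each), accepting exactly when both do. Equivalent product states are then merged.
A 9-state machine:
        p   q  
>  s0   s1  s2 
   s1   s1  s1 
   s2   s3  s1 
   s3   s4  s1 
   s4   s5  s1 
   s5   s5  s6 
   s6   s5  s7 
   s7   s5  s8 
 * s8   s5  s8 
(> = start, * = accepting)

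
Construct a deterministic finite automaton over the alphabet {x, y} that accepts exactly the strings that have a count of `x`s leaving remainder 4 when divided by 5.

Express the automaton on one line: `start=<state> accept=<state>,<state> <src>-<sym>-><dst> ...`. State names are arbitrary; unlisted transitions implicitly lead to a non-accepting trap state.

start=q0 accept=q4 q0-x->q1 q0-y->q0 q1-x->q2 q1-y->q1 q2-x->q3 q2-y->q2 q3-x->q4 q3-y->q3 q4-x->q0 q4-y->q4

The only thing that matters is how many `x`s have appeared, reduced mod 5. Use one state per residue: q0 for 0, …, q4 for 4. Reading `x` moves to the next residue; anything else stays put. q4 is accepting.
        x   y  
>  q0   q1  q0 
   q1   q2  q1 
   q2   q3  q2 
   q3   q4  q3 
 * q4   q0  q4 
(> = start, * = accepting)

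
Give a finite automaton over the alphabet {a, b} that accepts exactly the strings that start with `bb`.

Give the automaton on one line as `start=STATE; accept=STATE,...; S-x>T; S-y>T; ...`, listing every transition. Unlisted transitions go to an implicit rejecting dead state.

start=s0; accept=s2; s0-a>s3; s0-b>s1; s1-a>s3; s1-b>s2; s2-a>s2; s2-b>s2; s3-a>s3; s3-b>s3

Check the first 2 symbols one by one: s0 through s1 record how many have matched `bb` so far; any wrong symbol goes to the dead state s3. After all 2 match we enter the accepting sink s2.
With 4 states:
        a   b  
>  s0   s3  s1 
   s1   s3  s2 
 * s2   s2  s2 
   s3   s3  s3 
(> = start, * = accepting)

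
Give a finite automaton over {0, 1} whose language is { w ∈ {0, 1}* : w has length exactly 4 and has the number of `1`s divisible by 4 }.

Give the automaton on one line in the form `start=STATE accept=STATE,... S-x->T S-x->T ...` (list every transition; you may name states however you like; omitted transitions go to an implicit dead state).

start=A accept=I A-0->B A-1->C B-0->D B-1->E C-0->E C-1->F D-0->G D-1->E E-0->E E-1->E F-0->E F-1->H G-0->I G-1->E H-0->E H-1->I I-0->E I-1->E

Build one automaton per condition and run them in lockstep. One (6 states) tracks the input length, saturating at 5; the other (4 states) tracks the count of `1`s modulo 4. Each combined state is a pair, one component from each; accept when both components accept. Minimizing collapses redundant product states.
       0  1 
>  A   B  C 
   B   D  E 
   C   E  F 
   D   G  E 
   E   E  E 
   F   E  H 
   G   I  E 
   H   E  I 
 * I   E  E 
(> = start, * = accepting)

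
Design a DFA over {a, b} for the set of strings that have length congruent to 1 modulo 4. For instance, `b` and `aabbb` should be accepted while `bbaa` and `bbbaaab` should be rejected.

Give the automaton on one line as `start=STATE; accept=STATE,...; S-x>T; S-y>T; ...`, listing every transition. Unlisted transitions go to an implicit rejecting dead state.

Only the length mod 4 matters, so use a 4-cycle: from any state, every input symbol moves to the next state, wrapping S3 back to S0. Mark S1 accepting.
With 4 states:
        a   b  
>  S0   S1  S1 
 * S1   S2  S2 
   S2   S3  S3 
   S3   S0  S0 
(> = start, * = accepting)

start=S0; accept=S1; S0-a>S1; S0-b>S1; S1-a>S2; S1-b>S2; S2-a>S3; S2-b>S3; S3-a>S0; S3-b>S0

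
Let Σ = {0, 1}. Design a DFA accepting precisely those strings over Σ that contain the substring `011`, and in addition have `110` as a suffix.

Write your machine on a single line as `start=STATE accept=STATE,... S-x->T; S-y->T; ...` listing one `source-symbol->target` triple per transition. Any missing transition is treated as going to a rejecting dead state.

start=S0; accept=S4; S0-0->S1; S0-1->S0; S1-0->S1; S1-1->S2; S2-0->S1; S2-1->S3; S3-0->S4; S3-1->S3; S4-0->S1; S4-1->S2

Handle the two conditions separately and then intersect. One (4 states) tracks whether and how much of `011` has been seen; the other (4 states) tracks how much of the suffix `110` has currently been matched. Each combined state is a pair, one component from each; accept when both components accept. Minimizing collapses redundant product states.
        0   1  
>  S0   S1  S0 
   S1   S1  S2 
   S2   S1  S3 
   S3   S4  S3 
 * S4   S1  S2 
(> = start, * = accepting)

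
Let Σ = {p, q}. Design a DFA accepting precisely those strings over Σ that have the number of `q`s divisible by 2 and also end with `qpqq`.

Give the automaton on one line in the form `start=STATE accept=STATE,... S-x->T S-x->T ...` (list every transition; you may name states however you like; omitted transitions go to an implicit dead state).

start=A accept=J A-p->A A-q->B B-p->C B-q->D C-p->E C-q->F D-p->G D-q->B E-p->E E-q->D F-p->G F-q->H G-p->A G-q->I H-p->C H-q->D I-p->C I-q->J J-p->G J-q->B

Build one automaton per condition and run them in lockstep. The first has 2 states tracking the count of `q`s modulo 2; the second has 5 states tracking how much of the suffix `qpqq` has currently been matched. A product state is a pair (one from each), accepting exactly when both do.
With 10 states:
       p  q 
>  A   A  B 
   B   C  D 
   C   E  F 
   D   G  B 
   E   E  D 
   F   G  H 
   G   A  I 
   H   C  D 
   I   C  J 
 * J   G  B 
(> = start, * = accepting)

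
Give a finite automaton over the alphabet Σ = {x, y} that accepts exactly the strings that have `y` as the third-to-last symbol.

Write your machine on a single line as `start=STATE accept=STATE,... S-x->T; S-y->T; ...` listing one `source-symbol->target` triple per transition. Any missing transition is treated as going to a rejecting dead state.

Because acceptance depends on a position counted from the end, the machine has to buffer the most recent 3 symbols. Make each state the string of the last up-to-3 symbols read; on input `x` shift the window left and append `x`. Accept when the buffered window has length 3 and begins with `y`.
          x    y  
>  q0     q1   q2 
   q1     q3   q4 
   q2     q5   q6 
   q3     q7   q8 
   q4     q9  q10 
   q5    q11  q12 
   q6    q13  q14 
   q7     q7   q8 
   q8     q9  q10 
   q9    q11  q12 
   q10   q13  q14 
 * q11    q7   q8 
 * q12    q9  q10 
 * q13   q11  q12 
 * q14   q13  q14 
(> = start, * = accepting)

start=q0; accept=q11,q12,q13,q14; q0-x->q1; q0-y->q2; q1-x->q3; q1-y->q4; q2-x->q5; q2-y->q6; q3-x->q7; q3-y->q8; q4-x->q9; q4-y->q10; q5-x->q11; q5-y->q12; q6-x->q13; q6-y->q14; q7-x->q7; q7-y->q8; q8-x->q9; q8-y->q10; q9-x->q11; q9-y->q12; q10-x->q13; q10-y->q14; q11-x->q7; q11-y->q8; q12-x->q9; q12-y->q10; q13-x->q11; q13-y->q12; q14-x->q13; q14-y->q14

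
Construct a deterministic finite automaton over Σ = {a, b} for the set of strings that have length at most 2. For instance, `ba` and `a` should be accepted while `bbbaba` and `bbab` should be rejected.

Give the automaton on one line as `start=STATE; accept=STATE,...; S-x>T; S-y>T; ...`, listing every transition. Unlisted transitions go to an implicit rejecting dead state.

start=q0; accept=q0,q1,q2; q0-a>q1; q0-b>q1; q1-a>q2; q1-b>q2; q2-a>q3; q2-b>q3; q3-a>q3; q3-b>q3

We only need to distinguish lengths 0, 1, …, 2, and '>2'. Chain q0 → q1 → q2 → q3 on every symbol, with q3 looping. Accepting states: {q0, q1, q2}.
A 4-state machine:
        a   b  
>* q0   q1  q1 
 * q1   q2  q2 
 * q2   q3  q3 
   q3   q3  q3 
(> = start, * = accepting)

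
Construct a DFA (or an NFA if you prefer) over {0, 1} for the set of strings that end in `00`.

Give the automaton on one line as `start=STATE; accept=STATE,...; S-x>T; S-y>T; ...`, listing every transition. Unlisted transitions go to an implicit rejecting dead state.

start=q0; accept=q2; q0-0>q1; q0-1>q0; q1-0>q2; q1-1>q0; q2-0>q2; q2-1>q0

Let each state record the length of the longest suffix of the input read so far that is also a prefix of `00`. q1 means the last symbol is `0`; q2 means the last 2 symbols are `00`. Accept only at q2, where the string currently ends in `00`.
A 3-state machine:
        0   1  
>  q0   q1  q0 
   q1   q2  q0 
 * q2   q2  q0 
(> = start, * = accepting)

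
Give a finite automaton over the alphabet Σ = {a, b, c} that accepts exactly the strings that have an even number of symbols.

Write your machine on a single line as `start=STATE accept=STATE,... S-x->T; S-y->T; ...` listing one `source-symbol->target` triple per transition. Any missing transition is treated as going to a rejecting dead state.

Count input length modulo 2: every symbol advances one step around the cycle s0 → s1 → s0. Accept at s0.
2 states suffice.
        a   b   c  
>* s0   s1  s1  s1 
   s1   s0  s0  s0 
(> = start, * = accepting)

start=s0; accept=s0; s0-a->s1; s0-b->s1; s0-c->s1; s1-a->s0; s1-b->s0; s1-c->s0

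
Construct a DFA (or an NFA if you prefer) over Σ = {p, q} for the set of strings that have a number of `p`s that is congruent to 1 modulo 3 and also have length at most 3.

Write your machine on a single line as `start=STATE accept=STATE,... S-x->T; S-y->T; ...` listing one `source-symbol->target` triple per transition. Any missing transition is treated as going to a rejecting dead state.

start=s0; accept=s1,s4,s6; s0-p->s1; s0-q->s2; s1-p->s3; s1-q->s4; s2-p->s4; s2-q->s5; s3-p->s3; s3-q->s3; s4-p->s3; s4-q->s6; s5-p->s6; s5-q->s3; s6-p->s3; s6-q->s3

Build one automaton per condition and run them in lockstep. The first has 3 states tracking the count of `p`s modulo 3; the second has 5 states tracking the input length, saturating at 4. A product state is a pair (one from each), accepting exactly when both do. Minimizing collapses redundant product states.
With 7 states:
        p   q  
>  s0   s1  s2 
 * s1   s3  s4 
   s2   s4  s5 
   s3   s3  s3 
 * s4   s3  s6 
   s5   s6  s3 
 * s6   s3  s3 
(> = start, * = accepting)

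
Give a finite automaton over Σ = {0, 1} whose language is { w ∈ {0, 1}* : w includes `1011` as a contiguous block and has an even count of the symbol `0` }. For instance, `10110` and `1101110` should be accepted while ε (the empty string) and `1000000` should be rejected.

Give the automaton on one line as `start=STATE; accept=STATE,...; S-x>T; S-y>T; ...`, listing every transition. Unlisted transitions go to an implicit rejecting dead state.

Handle the two conditions separately and then intersect. One (5 states) tracks whether and how much of `1011` has been seen; the other (2 states) tracks the count of `0`s modulo 2. Each combined state is a pair, one component from each; accept when both components accept.
        0   1  
>  q0   q1  q2 
   q1   q0  q3 
   q2   q4  q2 
   q3   q5  q3 
   q4   q0  q6 
   q5   q1  q7 
   q6   q5  q8 
   q7   q4  q9 
   q8   q9  q8 
 * q9   q8  q9 
(> = start, * = accepting)

start=q0; accept=q9; q0-0>q1; q0-1>q2; q1-0>q0; q1-1>q3; q2-0>q4; q2-1>q2; q3-0>q5; q3-1>q3; q4-0>q0; q4-1>q6; q5-0>q1; q5-1>q7; q6-0>q5; q6-1>q8; q7-0>q4; q7-1>q9; q8-0>q9; q8-1>q8; q9-0>q8; q9-1>q9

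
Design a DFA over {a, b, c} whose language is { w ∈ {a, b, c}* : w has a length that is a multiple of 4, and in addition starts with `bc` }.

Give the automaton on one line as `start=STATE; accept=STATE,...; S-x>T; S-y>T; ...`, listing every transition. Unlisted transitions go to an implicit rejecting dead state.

start=q0; accept=q5; q0-a>q1; q0-b>q2; q0-c>q1; q1-a>q1; q1-b>q1; q1-c>q1; q2-a>q1; q2-b>q1; q2-c>q3; q3-a>q4; q3-b>q4; q3-c>q4; q4-a>q5; q4-b>q5; q4-c>q5; q5-a>q6; q5-b>q6; q5-c>q6; q6-a>q3; q6-b>q3; q6-c>q3

Run two small machines in parallel and take their product. One (4 states) tracks the input length modulo 4; the other (4 states) tracks whether the input so far still matches the prefix `bc`. Each combined state is a pair, one component from each; accept when both components accept. Equivalent product states are then merged.
7 states suffice.
        a   b   c  
>  q0   q1  q2  q1 
   q1   q1  q1  q1 
   q2   q1  q1  q3 
   q3   q4  q4  q4 
   q4   q5  q5  q5 
 * q5   q6  q6  q6 
   q6   q3  q3  q3 
(> = start, * = accepting)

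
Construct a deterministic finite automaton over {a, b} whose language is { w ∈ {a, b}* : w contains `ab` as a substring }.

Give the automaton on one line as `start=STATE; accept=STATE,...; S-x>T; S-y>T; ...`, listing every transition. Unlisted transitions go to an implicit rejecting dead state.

start=q0; accept=q2; q0-a>q1; q0-b>q0; q1-a>q1; q1-b>q2; q2-a>q2; q2-b>q2

Track how much of `ab` has been matched so far: state q0 is no progress, q2 is the absorbing accept state reached once `ab` has occurred. Intermediate states record partial matches; on a mismatch, fall back to the longest reusable overlap.
3 states suffice.
        a   b  
>  q0   q1  q0 
   q1   q1  q2 
 * q2   q2  q2 
(> = start, * = accepting)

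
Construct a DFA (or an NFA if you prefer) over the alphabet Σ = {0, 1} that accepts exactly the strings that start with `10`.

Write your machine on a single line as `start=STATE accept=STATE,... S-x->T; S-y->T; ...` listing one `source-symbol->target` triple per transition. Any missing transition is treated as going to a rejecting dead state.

Walk along `10` while the input agrees: from S0 take `1` to S1, and so on. Any deviation drops to the rejecting sink S3. Once S2 is reached the prefix is confirmed and every continuation is accepted.
4 states suffice.
        0   1  
>  S0   S3  S1 
   S1   S2  S3 
 * S2   S2  S2 
   S3   S3  S3 
(> = start, * = accepting)

start=S0; accept=S2; S0-0->S3; S0-1->S1; S1-0->S2; S1-1->S3; S2-0->S2; S2-1->S2; S3-0->S3; S3-1->S3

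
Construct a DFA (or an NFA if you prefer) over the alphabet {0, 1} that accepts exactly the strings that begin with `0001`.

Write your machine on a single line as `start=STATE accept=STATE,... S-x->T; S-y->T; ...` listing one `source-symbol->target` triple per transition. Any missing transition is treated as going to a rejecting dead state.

start=s0; accept=s4; s0-0->s1; s0-1->s5; s1-0->s2; s1-1->s5; s2-0->s3; s2-1->s5; s3-0->s5; s3-1->s4; s4-0->s4; s4-1->s4; s5-0->s5; s5-1->s5

Check the first 4 symbols one by one: s0 through s3 record how many have matched `0001` so far; any wrong symbol goes to the dead state s5. After all 4 match we enter the accepting sink s4.
6 states suffice.
        0   1  
>  s0   s1  s5 
   s1   s2  s5 
   s2   s3  s5 
   s3   s5  s4 
 * s4   s4  s4 
   s5   s5  s5 
(> = start, * = accepting)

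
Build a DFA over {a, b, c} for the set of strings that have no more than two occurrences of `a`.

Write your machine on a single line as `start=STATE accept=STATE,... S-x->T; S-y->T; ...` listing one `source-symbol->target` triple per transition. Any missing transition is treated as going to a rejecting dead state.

Count `a`s, saturating at 3: states s0 through s2 mean 0 through 2 `a`s seen; s3 means more than 2. Each `a` increments (capped at s3); other symbols loop. Accept from {s0, s1, s2}.
With 4 states:
        a   b   c  
>* s0   s1  s0  s0 
 * s1   s2  s1  s1 
 * s2   s3  s2  s2 
   s3   s3  s3  s3 
(> = start, * = accepting)

start=s0; accept=s0,s1,s2; s0-a->s1; s0-b->s0; s0-c->s0; s1-a->s2; s1-b->s1; s1-c->s1; s2-a->s3; s2-b->s2; s2-c->s2; s3-a->s3; s3-b->s3; s3-c->s3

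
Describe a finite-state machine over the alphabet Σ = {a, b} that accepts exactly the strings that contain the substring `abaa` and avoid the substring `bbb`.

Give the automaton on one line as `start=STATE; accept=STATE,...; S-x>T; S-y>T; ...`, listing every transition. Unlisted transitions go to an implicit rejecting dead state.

start=S0; accept=S7,S9,S11; S0-a>S1; S0-b>S2; S1-a>S1; S1-b>S3; S2-a>S1; S2-b>S4; S3-a>S5; S3-b>S4; S4-a>S1; S4-b>S6; S5-a>S7; S5-b>S3; S6-a>S8; S6-b>S6; S7-a>S7; S7-b>S9; S8-a>S8; S8-b>S10; S9-a>S7; S9-b>S11; S10-a>S12; S10-b>S6; S11-a>S7; S11-b>S13; S12-a>S13; S12-b>S10; S13-a>S13; S13-b>S13

Run two small machines in parallel and take their product. One (5 states) tracks whether and how much of `abaa` has been seen; the other (4 states) tracks partial matches of the forbidden pattern `bbb`. Each combined state is a pair, one component from each; accept when both components accept.
With 14 states:
          a    b  
>  S0     S1   S2 
   S1     S1   S3 
   S2     S1   S4 
   S3     S5   S4 
   S4     S1   S6 
   S5     S7   S3 
   S6     S8   S6 
 * S7     S7   S9 
   S8     S8  S10 
 * S9     S7  S11 
   S10   S12   S6 
 * S11    S7  S13 
   S12   S13  S10 
   S13   S13  S13 
(> = start, * = accepting)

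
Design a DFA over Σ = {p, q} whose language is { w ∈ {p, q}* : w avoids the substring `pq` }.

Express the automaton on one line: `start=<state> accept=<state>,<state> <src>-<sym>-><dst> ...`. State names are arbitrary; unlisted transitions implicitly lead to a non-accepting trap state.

Track partial matches of the forbidden pattern `pq`. State S2 is a dead state reached once `pq` has occurred; every other state accepts. S0 means no part of `pq` is currently matched.
3 states suffice.
        p   q  
>* S0   S1  S0 
 * S1   S1  S2 
   S2   S2  S2 
(> = start, * = accepting)

start=S0 accept=S0,S1 S0-p->S1 S0-q->S0 S1-p->S1 S1-q->S2 S2-p->S2 S2-q->S2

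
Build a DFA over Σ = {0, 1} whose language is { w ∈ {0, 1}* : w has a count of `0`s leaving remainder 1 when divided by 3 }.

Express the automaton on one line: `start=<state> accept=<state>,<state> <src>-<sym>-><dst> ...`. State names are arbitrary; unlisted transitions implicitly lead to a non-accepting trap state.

Keep the running count of `0`s modulo 3: each `0` advances along the cycle S0 → S1 → S2 → S0 while other symbols loop. Accept at S1.
A 3-state machine:
        0   1  
>  S0   S1  S0 
 * S1   S2  S1 
   S2   S0  S2 
(> = start, * = accepting)

start=S0 accept=S1 S0-0->S1 S0-1->S0 S1-0->S2 S1-1->S1 S2-0->S0 S2-1->S2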